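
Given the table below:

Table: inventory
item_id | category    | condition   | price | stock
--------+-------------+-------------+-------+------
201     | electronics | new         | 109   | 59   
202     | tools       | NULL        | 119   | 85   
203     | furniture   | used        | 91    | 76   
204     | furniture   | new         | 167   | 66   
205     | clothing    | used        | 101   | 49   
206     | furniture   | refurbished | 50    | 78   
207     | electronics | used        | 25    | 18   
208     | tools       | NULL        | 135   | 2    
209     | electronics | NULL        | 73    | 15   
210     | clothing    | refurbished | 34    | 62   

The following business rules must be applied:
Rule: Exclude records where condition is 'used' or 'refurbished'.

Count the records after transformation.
5

Step 1: Count records to exclude
  - 3 (used) + 2 (refurbished) = 5 records
Step 2: Total records: 10
Step 3: Remaining = 10 - 5 = 5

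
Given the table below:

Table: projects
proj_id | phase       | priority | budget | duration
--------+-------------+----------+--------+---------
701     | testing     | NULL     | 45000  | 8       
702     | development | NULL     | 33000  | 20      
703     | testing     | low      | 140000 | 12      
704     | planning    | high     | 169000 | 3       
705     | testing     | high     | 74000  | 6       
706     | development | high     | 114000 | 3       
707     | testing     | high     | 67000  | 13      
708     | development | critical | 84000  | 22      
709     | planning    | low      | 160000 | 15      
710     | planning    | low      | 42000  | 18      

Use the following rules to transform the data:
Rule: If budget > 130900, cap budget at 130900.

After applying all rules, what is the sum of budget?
851700

Step 1: 3 records have budget > 130900
Step 2: These records originally summed to 469000
Step 3: After capping: 3 × 130900 = 392700
Step 4: Unaffected records sum: 459000
Step 5: Final sum = 392700 + 459000 = 851700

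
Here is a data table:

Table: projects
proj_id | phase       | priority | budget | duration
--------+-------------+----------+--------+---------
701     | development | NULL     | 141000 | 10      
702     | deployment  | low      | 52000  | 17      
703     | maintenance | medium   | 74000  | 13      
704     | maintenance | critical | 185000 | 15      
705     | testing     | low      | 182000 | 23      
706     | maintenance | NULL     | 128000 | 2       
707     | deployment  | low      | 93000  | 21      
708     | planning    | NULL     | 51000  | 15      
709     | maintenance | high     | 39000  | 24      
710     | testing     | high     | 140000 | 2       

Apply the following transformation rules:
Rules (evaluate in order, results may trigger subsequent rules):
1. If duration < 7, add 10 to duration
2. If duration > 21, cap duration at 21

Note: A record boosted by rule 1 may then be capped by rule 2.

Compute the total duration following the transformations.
157

Step 1: Apply rule 1 to records with duration < 7
  - 2 records get bonus of 10
  - Of these, 0 records then exceed 21 and get capped
Step 2: Apply rule 2 to records with duration > 21
  - 2 records (original) are capped
Step 3: Calculate final sum = 157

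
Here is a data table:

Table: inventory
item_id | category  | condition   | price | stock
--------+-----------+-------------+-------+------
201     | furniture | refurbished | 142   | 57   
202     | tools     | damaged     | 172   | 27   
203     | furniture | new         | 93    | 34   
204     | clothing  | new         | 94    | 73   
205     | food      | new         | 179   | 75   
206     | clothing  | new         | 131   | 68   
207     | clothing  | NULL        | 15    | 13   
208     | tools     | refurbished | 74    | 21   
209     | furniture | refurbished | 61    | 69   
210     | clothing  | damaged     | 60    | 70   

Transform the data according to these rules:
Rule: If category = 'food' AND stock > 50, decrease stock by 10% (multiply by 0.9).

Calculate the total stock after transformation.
499.5

Step 1: Find records where category = 'food' AND stock > 50
Step 2: 1 records match, summing to 75
Step 3: After multiplier: 75 × 0.9 = 67.5
Step 4: Unaffected records sum: 432
Step 5: Final sum = 67.5 + 432 = 499.5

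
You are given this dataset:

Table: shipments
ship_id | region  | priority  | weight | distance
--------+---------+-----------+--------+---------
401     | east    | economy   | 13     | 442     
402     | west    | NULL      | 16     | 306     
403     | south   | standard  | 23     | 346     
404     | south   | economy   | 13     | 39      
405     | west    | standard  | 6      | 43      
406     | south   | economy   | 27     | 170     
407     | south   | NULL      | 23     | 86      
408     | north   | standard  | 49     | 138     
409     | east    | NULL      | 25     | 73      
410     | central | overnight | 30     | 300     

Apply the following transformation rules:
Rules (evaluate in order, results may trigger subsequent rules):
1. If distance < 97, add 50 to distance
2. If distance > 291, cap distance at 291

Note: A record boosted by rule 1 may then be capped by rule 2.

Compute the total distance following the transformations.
1913

Step 1: Apply rule 1 to records with distance < 97
  - 4 records get bonus of 50
  - Of these, 0 records then exceed 291 and get capped
Step 2: Apply rule 2 to records with distance > 291
  - 4 records (original) are capped
Step 3: Calculate final sum = 1913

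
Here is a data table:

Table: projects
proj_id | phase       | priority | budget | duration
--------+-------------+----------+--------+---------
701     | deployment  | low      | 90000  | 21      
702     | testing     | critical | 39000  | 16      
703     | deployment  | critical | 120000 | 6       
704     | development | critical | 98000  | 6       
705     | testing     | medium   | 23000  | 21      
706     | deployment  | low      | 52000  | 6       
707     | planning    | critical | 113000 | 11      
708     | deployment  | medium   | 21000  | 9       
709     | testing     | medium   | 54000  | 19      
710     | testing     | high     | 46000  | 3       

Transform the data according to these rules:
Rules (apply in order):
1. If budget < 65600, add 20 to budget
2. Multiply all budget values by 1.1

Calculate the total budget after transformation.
721732.0

Step 1: Apply Rule 1 - Add 20 to records with budget < 65600
  - 6 records affected: 235000 + (6 × 20) = 235120
  - Unaffected records: 421000
  - Sum after Rule 1: 656120
Step 2: Apply Rule 2 - Multiply all by 1.1
  - 656120 × 1.1 = 721732.0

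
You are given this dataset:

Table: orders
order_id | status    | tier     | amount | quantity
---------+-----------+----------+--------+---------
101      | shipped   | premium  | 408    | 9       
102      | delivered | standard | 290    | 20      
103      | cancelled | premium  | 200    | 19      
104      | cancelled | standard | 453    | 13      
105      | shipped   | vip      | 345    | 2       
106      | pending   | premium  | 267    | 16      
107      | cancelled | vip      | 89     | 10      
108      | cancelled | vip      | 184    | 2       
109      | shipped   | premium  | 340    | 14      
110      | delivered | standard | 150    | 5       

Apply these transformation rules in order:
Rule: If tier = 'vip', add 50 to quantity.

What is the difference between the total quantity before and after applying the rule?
150

Step 1: Original sum of quantity = 110
Step 2: 3 records have tier = 'vip'
Step 3: Each affected record changes by 50
Step 4: Total change = 3 × 50 = 150
Step 5: New sum = 110 + 150 = 260
Step 6: Difference = |260 - 110| = 150
        (Sum increased by 150)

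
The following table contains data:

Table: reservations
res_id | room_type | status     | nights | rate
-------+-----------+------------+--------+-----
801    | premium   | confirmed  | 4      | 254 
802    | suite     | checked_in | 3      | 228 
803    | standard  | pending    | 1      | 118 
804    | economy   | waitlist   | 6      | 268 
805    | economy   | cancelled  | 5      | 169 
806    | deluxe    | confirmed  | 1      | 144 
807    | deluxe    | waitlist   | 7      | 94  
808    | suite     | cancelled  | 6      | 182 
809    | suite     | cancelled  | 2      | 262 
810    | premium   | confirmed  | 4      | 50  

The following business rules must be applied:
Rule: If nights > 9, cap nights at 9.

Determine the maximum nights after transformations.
7

Step 1: Original maximum nights = 7
Step 2: Check cap of 9 against maximum
Step 3: No records exceed the cap (max 7 <= cap 9), so no capping applies
Step 4: Maximum after transformation = 7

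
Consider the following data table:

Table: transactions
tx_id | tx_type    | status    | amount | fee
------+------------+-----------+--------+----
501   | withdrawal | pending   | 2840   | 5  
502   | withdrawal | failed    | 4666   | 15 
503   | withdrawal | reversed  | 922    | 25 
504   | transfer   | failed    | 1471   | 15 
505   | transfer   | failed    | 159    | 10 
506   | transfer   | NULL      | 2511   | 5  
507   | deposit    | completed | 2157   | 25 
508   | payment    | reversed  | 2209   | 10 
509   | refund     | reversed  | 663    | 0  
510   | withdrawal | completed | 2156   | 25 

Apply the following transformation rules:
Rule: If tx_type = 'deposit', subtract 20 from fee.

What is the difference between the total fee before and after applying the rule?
20

Step 1: Original sum of fee = 135
Step 2: 1 records have tx_type = 'deposit'
Step 3: Each affected record changes by -20
Step 4: Total change = 1 × -20 = -20
Step 5: New sum = 135 + -20 = 115
Step 6: Difference = |115 - 135| = 20
        (Sum decreased by 20)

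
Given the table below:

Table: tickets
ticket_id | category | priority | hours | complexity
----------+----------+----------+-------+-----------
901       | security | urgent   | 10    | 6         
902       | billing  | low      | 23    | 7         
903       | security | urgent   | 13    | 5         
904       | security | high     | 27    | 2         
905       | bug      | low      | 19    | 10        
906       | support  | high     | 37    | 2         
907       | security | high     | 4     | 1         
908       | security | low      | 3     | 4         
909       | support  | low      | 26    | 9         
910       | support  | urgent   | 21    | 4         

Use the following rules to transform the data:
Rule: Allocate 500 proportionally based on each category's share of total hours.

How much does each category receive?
billing: 62.84, bug: 51.91, security: 155.74, support: 229.51

Step 1: Calculate total hours = 183
Step 2: Calculate each category's proportion:
  billing: 23/183 = 12.57% → 62.84
  bug: 19/183 = 10.38% → 51.91
  security: 57/183 = 31.15% → 155.74
  support: 84/183 = 45.90% → 229.51
Step 3: Verify: sum of allocations ≈ 500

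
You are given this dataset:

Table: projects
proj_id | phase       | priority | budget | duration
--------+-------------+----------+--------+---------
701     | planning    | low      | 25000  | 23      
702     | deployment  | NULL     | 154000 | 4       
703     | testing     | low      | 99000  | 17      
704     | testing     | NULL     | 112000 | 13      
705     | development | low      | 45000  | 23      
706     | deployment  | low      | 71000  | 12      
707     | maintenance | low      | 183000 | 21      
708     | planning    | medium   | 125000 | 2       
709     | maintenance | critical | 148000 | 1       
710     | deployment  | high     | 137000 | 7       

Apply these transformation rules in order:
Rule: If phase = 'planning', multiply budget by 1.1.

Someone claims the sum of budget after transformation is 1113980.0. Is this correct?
No, the correct result is 1114000.0.

Step 1: Calculate the correct sum after transformation
Step 2: Apply multiplier 1.1 to records where phase = 'planning'
Step 3: Correct result = 1114000.0
Step 4: Claimed result = 1113980.0
Step 5: 1114000.0 ≠ 1113980.0
Conclusion: The claimed result is incorrect. The correct answer is 1114000.0.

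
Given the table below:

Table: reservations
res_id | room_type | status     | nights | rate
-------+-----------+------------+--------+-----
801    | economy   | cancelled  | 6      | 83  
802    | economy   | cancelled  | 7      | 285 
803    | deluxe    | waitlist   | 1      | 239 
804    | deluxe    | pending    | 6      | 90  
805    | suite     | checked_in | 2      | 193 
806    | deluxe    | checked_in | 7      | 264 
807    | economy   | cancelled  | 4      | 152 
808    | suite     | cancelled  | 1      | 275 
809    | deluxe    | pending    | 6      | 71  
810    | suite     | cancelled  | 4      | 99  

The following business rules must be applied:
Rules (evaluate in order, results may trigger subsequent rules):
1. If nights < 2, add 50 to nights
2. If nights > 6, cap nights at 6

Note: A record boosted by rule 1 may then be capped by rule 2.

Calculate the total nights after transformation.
52

Step 1: Apply rule 1 to records with nights < 2
  - 2 records get bonus of 50
  - Of these, 2 records then exceed 6 and get capped
Step 2: Apply rule 2 to records with nights > 6
  - 2 records (original) are capped
Step 3: Calculate final sum = 52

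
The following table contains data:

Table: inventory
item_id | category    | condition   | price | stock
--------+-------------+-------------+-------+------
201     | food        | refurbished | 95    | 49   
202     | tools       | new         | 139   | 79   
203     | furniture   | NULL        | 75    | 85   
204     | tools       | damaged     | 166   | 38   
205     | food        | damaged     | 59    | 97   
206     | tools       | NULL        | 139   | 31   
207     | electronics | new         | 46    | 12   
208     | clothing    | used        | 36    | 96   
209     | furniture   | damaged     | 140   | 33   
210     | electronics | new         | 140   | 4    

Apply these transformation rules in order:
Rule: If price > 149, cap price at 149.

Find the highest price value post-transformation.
149

Step 1: Original maximum price = 166
Step 2: Apply cap at 149
Step 3: 1 records had price > 149 and were capped
Step 4: Maximum after transformation = 149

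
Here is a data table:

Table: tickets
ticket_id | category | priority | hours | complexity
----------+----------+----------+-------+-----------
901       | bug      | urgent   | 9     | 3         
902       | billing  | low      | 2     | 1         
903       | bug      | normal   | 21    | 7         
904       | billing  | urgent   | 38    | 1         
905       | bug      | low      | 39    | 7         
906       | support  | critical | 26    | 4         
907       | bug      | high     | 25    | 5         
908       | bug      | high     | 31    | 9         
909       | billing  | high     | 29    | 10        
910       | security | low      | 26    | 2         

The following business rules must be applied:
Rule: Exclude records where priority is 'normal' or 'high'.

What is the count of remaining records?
6

Step 1: Count records to exclude
  - 1 (normal) + 3 (high) = 4 records
Step 2: Total records: 10
Step 3: Remaining = 10 - 4 = 6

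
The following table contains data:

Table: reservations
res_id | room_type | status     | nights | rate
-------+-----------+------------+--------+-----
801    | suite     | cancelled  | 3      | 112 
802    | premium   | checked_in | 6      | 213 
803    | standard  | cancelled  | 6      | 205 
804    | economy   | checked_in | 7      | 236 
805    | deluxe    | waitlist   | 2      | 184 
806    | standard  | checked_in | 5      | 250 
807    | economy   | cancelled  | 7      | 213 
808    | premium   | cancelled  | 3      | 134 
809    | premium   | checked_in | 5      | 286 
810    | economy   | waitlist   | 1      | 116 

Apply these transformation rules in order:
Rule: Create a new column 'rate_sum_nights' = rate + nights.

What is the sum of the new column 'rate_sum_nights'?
1994

Step 1: For each record, compute rate + nights
Example calculations:
  112 + 3 = 115
  213 + 6 = 219
  205 + 6 = 211
  ...
Step 2: Sum all derived values
Step 3: Total = 1994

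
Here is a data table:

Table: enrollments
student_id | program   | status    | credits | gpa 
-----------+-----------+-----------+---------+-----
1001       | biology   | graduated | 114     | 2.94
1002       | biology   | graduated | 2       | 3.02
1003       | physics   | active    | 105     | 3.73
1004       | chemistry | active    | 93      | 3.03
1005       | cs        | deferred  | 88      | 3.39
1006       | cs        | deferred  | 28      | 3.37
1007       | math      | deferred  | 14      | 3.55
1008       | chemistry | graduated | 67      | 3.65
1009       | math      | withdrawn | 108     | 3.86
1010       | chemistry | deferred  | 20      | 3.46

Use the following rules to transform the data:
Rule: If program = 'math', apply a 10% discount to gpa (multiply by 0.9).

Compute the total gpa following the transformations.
33.26

Step 1: Records with program = 'math' have total gpa = 7.41
Step 2: Apply multiplier: 7.41 × 0.9 = 6.67
Step 3: Other records total: 26.59
Step 4: Final sum = 6.67 + 26.59 = 33.26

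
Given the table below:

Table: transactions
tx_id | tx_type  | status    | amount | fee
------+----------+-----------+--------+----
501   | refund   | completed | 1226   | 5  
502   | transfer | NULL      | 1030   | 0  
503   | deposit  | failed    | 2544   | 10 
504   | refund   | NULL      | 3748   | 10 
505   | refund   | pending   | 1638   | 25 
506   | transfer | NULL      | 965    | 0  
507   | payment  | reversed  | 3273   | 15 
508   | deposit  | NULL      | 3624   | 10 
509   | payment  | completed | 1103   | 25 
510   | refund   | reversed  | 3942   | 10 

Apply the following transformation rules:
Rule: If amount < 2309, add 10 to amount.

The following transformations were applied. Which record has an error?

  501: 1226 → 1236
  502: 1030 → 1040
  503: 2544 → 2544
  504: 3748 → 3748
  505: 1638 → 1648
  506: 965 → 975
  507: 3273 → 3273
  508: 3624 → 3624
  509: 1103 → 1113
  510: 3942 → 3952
Record 510 has an error. The correct transformed value should be 3942, not 3952.

Step 1: Check each record against the rule
Step 2: Record 510 has amount = 3942
Step 3: Since 3942 >= 2309, the bonus should not have been applied
Step 4: Correct value = 3942, but claimed value = 3952
Conclusion: Record 510 has the error.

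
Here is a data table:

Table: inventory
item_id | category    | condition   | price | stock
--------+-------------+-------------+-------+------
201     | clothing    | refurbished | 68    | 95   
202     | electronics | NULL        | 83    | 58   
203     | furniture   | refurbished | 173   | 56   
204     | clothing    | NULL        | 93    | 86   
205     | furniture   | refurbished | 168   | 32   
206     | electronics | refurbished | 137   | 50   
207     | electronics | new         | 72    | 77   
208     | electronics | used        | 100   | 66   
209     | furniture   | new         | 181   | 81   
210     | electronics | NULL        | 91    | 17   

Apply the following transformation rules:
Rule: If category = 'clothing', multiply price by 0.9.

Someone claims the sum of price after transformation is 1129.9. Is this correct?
No, the correct result is 1149.9.

Step 1: Calculate the correct sum after transformation
Step 2: Apply multiplier 0.9 to records where category = 'clothing'
Step 3: Correct result = 1149.9
Step 4: Claimed result = 1129.9
Step 5: 1149.9 ≠ 1129.9
Conclusion: The claimed result is incorrect. The correct answer is 1149.9.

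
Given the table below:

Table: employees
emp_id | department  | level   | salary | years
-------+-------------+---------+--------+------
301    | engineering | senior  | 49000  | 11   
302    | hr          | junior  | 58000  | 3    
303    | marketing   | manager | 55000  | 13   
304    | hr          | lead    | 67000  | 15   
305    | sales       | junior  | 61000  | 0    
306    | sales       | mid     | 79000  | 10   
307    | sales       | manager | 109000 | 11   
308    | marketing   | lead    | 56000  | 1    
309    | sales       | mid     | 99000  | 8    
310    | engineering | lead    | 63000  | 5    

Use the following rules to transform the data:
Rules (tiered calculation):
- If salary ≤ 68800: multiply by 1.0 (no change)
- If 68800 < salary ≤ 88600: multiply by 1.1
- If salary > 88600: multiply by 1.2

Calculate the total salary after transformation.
745500.0

Step 1: Tier 1 (salary ≤ 68800): 7 records, sum = 409000 × 1.0 = 409000.0
Step 2: Tier 2 (68800 < salary ≤ 88600): 1 records, sum = 79000 × 1.1 = 86900.0
Step 3: Tier 3 (salary > 88600): 2 records, sum = 208000 × 1.2 = 249600.0
Step 4: Final sum = 409000.0 + 86900.0 + 249600.0 = 745500.0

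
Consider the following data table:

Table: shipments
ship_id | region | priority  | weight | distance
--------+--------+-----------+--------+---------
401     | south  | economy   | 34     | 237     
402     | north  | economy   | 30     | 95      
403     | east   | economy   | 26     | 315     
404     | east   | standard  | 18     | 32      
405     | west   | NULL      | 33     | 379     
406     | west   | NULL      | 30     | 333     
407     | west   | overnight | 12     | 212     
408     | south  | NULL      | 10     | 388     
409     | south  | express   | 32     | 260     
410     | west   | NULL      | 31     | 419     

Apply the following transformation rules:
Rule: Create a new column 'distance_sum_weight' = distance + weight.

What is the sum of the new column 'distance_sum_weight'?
2926

Step 1: For each record, compute distance + weight
Example calculations:
  237 + 34 = 271
  95 + 30 = 125
  315 + 26 = 341
  ...
Step 2: Sum all derived values
Step 3: Total = 2926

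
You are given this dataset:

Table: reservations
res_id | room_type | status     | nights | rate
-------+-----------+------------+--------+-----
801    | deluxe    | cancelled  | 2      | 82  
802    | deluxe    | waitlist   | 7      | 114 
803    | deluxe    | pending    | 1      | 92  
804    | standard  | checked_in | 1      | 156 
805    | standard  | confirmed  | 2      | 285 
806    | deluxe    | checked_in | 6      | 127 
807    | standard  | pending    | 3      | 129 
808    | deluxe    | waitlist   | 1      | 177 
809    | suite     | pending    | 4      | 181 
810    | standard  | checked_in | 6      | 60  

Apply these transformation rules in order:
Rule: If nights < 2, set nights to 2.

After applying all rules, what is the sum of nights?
36

Step 1: 3 records have nights < 2
Step 2: These records originally summed to 3
Step 3: After setting to minimum: 3 × 2 = 6
Step 4: Unaffected records sum: 30
Step 5: Final sum = 6 + 30 = 36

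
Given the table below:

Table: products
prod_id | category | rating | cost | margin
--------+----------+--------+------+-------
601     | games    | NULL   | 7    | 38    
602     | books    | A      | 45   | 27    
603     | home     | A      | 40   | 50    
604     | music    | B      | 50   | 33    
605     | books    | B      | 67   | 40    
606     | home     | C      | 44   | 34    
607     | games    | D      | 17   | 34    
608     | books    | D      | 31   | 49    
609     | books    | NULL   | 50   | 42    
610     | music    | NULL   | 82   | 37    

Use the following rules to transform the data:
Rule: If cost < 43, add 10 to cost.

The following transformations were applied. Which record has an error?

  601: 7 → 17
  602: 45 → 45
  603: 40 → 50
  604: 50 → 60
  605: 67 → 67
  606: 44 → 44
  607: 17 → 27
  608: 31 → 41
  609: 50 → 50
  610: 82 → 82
Record 604 has an error. The correct transformed value should be 50, not 60.

Step 1: Check each record against the rule
Step 2: Record 604 has cost = 50
Step 3: Since 50 >= 43, the bonus should not have been applied
Step 4: Correct value = 50, but claimed value = 60
Conclusion: Record 604 has the error.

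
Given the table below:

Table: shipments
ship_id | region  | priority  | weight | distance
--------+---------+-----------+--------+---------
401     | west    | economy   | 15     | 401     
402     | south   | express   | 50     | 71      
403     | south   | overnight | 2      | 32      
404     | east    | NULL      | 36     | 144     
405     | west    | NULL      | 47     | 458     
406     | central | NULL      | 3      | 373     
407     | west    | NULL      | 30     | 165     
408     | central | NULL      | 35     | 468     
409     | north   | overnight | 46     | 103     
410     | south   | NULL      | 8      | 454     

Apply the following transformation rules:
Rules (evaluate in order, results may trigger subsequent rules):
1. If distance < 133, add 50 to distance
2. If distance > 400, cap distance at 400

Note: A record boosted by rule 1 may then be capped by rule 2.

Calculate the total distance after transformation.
2638

Step 1: Apply rule 1 to records with distance < 133
  - 3 records get bonus of 50
  - Of these, 0 records then exceed 400 and get capped
Step 2: Apply rule 2 to records with distance > 400
  - 4 records (original) are capped
Step 3: Calculate final sum = 2638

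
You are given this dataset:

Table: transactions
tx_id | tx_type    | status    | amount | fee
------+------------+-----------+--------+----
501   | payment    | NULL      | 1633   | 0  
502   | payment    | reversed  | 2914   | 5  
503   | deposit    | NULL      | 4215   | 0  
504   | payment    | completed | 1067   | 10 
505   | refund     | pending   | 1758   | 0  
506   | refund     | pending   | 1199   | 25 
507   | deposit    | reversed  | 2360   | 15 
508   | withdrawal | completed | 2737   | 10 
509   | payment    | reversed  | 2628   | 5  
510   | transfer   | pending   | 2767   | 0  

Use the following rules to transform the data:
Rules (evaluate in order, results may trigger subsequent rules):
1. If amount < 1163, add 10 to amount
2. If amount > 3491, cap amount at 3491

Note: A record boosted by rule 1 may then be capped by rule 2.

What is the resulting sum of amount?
22564

Step 1: Apply rule 1 to records with amount < 1163
  - 1 records get bonus of 10
  - Of these, 0 records then exceed 3491 and get capped
Step 2: Apply rule 2 to records with amount > 3491
  - 1 records (original) are capped
Step 3: Calculate final sum = 22564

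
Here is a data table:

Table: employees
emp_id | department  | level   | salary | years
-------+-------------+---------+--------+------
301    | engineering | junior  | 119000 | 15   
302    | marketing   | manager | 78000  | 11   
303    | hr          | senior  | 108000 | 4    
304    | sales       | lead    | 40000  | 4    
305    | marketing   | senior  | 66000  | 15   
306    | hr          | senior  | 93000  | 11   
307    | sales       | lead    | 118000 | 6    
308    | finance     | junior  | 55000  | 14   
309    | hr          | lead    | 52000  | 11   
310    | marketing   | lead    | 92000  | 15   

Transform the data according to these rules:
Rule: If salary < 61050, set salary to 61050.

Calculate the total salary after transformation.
857150

Step 1: 3 records have salary < 61050
Step 2: These records originally summed to 147000
Step 3: After setting to minimum: 3 × 61050 = 183150
Step 4: Unaffected records sum: 674000
Step 5: Final sum = 183150 + 674000 = 857150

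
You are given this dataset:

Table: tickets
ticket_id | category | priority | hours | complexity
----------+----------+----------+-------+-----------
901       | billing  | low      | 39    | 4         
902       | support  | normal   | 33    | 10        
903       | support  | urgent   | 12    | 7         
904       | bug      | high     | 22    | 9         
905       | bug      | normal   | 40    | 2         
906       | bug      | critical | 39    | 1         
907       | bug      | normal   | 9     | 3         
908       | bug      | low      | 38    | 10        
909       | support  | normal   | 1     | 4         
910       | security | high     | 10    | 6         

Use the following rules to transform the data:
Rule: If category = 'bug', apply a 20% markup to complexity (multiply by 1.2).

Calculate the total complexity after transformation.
61.0

Step 1: Records with category = 'bug' have total complexity = 25
Step 2: Apply multiplier: 25 × 1.2 = 30.0
Step 3: Other records total: 31
Step 4: Final sum = 30.0 + 31 = 61.0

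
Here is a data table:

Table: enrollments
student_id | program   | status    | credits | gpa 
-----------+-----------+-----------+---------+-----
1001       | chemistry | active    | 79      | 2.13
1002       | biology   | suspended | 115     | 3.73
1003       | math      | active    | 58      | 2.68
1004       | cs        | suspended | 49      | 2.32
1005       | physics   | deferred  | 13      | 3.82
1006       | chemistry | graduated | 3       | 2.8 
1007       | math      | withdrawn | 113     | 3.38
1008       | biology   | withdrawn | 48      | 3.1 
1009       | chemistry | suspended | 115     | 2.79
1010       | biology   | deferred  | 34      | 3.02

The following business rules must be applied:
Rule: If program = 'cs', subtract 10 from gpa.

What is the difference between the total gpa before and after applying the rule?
10.0

Step 1: Original sum of gpa = 29.77
Step 2: 1 records have program = 'cs'
Step 3: Each affected record changes by -10
Step 4: Total change = 1 × -10 = -10
Step 5: New sum = 29.77 + -10 = 19.77
Step 6: Difference = |19.77 - 29.77| = 10.0
        (Sum decreased by 10.0)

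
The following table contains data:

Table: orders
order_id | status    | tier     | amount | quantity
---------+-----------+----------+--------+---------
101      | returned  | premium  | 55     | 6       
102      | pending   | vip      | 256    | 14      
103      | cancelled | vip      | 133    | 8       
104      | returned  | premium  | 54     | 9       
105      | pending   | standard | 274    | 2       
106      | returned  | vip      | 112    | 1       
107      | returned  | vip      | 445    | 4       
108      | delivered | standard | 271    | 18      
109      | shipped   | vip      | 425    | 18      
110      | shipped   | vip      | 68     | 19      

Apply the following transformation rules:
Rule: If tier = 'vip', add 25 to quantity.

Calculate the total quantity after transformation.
249

Step 1: Count records where tier = 'vip': 6
Step 2: Total bonus added: 6 × 25 = 150
Step 3: Original sum of quantity: 99
Step 4: Final sum = 99 + 150 = 249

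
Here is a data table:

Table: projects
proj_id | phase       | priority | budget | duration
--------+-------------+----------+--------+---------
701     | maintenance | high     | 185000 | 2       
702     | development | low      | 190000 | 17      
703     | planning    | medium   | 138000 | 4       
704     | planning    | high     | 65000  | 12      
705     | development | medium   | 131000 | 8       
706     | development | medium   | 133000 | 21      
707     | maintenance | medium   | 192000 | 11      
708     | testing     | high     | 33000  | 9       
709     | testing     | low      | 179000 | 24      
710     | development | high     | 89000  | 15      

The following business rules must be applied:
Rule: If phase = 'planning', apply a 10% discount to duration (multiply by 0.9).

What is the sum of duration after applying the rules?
121.4

Step 1: Records with phase = 'planning' have total duration = 16
Step 2: Apply multiplier: 16 × 0.9 = 14.4
Step 3: Other records total: 107
Step 4: Final sum = 14.4 + 107 = 121.4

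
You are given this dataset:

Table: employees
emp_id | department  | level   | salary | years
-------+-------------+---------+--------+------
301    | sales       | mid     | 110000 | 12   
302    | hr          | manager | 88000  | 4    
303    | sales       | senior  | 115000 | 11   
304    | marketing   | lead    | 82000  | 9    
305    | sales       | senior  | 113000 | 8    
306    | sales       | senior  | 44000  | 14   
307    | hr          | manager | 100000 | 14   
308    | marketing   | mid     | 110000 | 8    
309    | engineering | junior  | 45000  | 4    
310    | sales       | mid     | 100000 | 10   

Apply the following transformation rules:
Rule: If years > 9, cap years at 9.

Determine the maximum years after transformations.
9

Step 1: Original maximum years = 14
Step 2: Apply cap at 9
Step 3: 5 records had years > 9 and were capped
Step 4: Maximum after transformation = 9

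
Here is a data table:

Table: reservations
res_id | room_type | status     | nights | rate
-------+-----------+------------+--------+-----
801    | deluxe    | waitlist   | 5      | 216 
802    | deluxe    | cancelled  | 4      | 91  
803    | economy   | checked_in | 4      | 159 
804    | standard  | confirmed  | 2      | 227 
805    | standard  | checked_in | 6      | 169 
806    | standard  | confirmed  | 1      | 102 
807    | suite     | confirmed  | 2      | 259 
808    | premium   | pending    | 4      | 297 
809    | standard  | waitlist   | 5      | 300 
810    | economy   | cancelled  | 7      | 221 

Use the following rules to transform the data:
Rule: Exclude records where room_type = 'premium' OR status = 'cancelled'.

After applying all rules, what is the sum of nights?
25

Step 1: Find records where room_type = 'premium' OR status = 'cancelled'
Step 2: 3 records match, summing to 15
Step 3: Original sum: 40
Step 4: Remaining sum = 40 - 15 = 25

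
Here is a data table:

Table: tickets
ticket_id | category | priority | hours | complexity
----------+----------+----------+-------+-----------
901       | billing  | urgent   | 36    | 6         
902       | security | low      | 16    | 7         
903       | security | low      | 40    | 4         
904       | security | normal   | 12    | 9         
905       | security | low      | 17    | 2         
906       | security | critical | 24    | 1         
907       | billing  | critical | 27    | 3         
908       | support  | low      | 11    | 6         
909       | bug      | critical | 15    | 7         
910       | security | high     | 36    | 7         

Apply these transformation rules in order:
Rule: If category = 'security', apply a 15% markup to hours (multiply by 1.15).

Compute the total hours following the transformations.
255.75

Step 1: Records with category = 'security' have total hours = 145
Step 2: Apply multiplier: 145 × 1.15 = 166.75
Step 3: Other records total: 89
Step 4: Final sum = 166.75 + 89 = 255.75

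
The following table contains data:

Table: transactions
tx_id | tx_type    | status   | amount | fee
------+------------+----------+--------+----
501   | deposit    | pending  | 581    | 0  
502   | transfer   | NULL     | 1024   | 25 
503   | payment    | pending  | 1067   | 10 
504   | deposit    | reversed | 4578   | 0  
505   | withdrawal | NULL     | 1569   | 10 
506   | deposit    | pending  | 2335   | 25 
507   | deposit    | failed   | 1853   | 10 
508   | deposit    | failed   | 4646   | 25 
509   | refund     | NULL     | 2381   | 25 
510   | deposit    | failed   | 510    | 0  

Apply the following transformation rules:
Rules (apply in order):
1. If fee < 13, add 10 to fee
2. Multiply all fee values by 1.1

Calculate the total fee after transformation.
209.0

Step 1: Apply Rule 1 - Add 10 to records with fee < 13
  - 6 records affected: 30 + (6 × 10) = 90
  - Unaffected records: 100
  - Sum after Rule 1: 190
Step 2: Apply Rule 2 - Multiply all by 1.1
  - 190 × 1.1 = 209.0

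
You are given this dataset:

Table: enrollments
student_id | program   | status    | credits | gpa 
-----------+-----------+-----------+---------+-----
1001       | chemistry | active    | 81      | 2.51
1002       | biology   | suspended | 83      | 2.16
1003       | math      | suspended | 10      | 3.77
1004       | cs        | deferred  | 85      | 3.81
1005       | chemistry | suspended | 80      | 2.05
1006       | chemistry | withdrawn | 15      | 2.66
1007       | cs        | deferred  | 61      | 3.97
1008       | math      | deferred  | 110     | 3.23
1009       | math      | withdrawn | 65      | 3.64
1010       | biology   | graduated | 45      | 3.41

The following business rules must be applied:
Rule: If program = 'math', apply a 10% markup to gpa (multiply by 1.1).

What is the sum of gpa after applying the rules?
32.27

Step 1: Records with program = 'math' have total gpa = 10.64
Step 2: Apply multiplier: 10.64 × 1.1 = 11.7
Step 3: Other records total: 20.57
Step 4: Final sum = 11.7 + 20.57 = 32.27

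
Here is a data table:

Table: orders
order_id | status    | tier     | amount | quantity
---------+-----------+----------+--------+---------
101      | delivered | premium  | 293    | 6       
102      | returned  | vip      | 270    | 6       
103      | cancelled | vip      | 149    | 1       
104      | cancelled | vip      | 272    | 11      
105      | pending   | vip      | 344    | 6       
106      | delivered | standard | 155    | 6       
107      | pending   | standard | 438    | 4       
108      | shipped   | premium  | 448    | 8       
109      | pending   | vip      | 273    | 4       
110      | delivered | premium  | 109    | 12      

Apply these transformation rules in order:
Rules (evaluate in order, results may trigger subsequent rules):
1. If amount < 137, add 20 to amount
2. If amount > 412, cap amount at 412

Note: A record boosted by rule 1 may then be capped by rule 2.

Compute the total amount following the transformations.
2709

Step 1: Apply rule 1 to records with amount < 137
  - 1 records get bonus of 20
  - Of these, 0 records then exceed 412 and get capped
Step 2: Apply rule 2 to records with amount > 412
  - 2 records (original) are capped
Step 3: Calculate final sum = 2709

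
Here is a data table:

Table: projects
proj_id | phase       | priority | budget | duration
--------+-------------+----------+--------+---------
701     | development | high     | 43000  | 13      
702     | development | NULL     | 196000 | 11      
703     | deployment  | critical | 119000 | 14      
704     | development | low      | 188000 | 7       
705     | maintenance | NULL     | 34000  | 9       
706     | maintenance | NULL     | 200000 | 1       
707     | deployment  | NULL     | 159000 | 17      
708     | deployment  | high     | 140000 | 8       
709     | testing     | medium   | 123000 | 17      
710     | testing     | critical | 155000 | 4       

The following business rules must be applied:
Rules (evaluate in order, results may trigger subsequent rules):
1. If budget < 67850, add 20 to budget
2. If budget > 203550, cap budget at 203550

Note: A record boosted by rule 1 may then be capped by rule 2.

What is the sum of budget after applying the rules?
1357040

Step 1: Apply rule 1 to records with budget < 67850
  - 2 records get bonus of 20
  - Of these, 0 records then exceed 203550 and get capped
Step 2: Apply rule 2 to records with budget > 203550
  - 0 records (original) are capped
Step 3: Calculate final sum = 1357040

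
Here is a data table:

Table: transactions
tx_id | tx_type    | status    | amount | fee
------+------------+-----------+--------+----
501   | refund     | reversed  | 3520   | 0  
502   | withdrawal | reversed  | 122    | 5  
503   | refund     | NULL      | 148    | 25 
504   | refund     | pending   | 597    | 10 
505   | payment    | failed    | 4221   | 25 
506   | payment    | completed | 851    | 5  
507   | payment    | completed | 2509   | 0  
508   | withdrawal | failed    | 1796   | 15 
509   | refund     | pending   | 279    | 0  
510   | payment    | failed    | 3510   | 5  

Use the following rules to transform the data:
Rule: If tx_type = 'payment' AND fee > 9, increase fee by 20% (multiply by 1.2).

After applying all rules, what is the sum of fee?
95.0

Step 1: Find records where tx_type = 'payment' AND fee > 9
Step 2: 1 records match, summing to 25
Step 3: After multiplier: 25 × 1.2 = 30.0
Step 4: Unaffected records sum: 65
Step 5: Final sum = 30.0 + 65 = 95.0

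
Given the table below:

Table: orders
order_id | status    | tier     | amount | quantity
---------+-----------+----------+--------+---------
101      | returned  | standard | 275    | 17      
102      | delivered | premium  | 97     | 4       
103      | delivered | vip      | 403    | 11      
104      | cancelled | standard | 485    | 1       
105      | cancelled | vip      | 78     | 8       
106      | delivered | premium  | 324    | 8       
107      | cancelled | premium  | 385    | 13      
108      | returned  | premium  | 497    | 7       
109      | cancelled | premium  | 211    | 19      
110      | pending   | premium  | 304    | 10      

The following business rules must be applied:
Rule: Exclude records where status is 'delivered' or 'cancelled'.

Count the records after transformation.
3

Step 1: Count records to exclude
  - 3 (delivered) + 4 (cancelled) = 7 records
Step 2: Total records: 10
Step 3: Remaining = 10 - 7 = 3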